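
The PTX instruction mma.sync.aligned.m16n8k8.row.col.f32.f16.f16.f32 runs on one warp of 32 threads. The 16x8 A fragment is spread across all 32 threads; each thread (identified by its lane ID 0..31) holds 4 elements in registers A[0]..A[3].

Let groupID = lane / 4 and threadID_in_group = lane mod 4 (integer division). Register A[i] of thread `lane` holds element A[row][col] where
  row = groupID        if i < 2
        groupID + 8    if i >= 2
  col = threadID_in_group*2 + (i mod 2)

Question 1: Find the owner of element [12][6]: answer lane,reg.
r=12⇒gr=4,Rb=1  c=6⇒th=3,odd=0
L=4*4+3=19  i=1*2+0=2

19,2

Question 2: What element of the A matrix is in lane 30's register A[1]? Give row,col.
7,5

lane 30=>30/4=7, 30 mod 4=2
i=1  r:7+0=>7  c:2·2+1=>5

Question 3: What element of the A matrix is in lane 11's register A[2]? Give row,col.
10,6

L=11=>grp=11>>2=2, tig=11&3=3
[2]=>row 2+8=10  col 3·2+0=6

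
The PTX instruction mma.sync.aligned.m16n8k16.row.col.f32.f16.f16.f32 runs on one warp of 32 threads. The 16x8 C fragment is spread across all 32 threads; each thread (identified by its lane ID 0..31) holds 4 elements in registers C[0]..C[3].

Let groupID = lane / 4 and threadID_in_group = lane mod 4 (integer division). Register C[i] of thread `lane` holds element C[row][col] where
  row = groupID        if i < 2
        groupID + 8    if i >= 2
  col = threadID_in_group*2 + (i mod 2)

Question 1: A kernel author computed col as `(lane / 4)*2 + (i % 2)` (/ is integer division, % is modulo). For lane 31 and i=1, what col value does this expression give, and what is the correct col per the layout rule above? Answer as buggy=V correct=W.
buggy=15 correct=7

`(lane / 4)*2 + (i % 2)`[31,1]→15
31: G=7,T=3
[1] (7+0,3*2+1) = (7,7)
col: 15 vs 7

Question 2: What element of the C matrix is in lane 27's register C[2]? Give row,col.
L=27->gid=27>>2=6, tid=27&3=3
[2]->row 6+8=14  col 3·2+0=6

14,6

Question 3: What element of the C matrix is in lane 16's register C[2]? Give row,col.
12,0

L=16->g=16>>2=4, t=16&3=0
[2]->row 4+8=12  col 0·2+0=0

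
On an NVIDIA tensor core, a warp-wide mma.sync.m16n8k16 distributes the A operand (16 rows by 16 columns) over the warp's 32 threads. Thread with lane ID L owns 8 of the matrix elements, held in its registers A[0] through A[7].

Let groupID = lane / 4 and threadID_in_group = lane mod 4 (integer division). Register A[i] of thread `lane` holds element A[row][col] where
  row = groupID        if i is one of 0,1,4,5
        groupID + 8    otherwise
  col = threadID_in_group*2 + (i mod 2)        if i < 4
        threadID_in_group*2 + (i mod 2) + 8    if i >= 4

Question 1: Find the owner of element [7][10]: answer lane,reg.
r: 7->gid=7,r8=0  c: 10->c8=1,tid=1,i&1=0
L=7*4+1=29  i=1*4+0*2+0=4

29,4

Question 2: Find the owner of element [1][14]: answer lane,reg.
r:1=>grp=1,rB=0  c:14=>cB=1,tig=3,lo=0
L=1*4+3=7  i=1*4+0*2+0=4

7,4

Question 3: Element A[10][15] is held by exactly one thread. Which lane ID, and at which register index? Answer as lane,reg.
r:10=>grp=2,rB=1  c:15=>cB=1,tig=3,lo=1
L=2*4+3=11  i=1*4+1*2+1=7

11,7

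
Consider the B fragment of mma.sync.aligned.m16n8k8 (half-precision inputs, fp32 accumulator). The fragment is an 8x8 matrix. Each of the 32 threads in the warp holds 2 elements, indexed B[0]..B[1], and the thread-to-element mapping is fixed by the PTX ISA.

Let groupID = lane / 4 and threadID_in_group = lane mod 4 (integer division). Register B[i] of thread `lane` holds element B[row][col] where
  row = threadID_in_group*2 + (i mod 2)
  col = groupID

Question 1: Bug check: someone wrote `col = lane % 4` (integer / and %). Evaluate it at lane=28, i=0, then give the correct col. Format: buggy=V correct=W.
`lane % 4`[28,0]->0
28: g=7,t=0
[0] (0*2+0,7) = (0,7)
col: 0 vs 7

buggy=0 correct=7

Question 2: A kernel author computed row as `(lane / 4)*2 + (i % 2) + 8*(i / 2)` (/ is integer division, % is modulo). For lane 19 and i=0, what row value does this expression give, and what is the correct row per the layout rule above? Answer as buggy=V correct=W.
buggy=8 correct=6

`(lane / 4)*2 + (i % 2) + 8*(i / 2)`[19,0]->8
lane 19->19/4=4, 19 mod 4=3
i=0  r:2·3+0->6  c:4
row: 8 vs 6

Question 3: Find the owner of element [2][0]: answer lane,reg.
c=0->g=0  r=2->t=1,b0=0
L=0*4+1=1  i=0=0

1,0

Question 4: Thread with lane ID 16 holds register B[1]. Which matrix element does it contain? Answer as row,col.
1,4

lane 16: g=4 (16/4), t=0 (16%4)
i=1: r=0*2+1=1, c=g=4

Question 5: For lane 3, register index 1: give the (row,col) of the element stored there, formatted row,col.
L=3->g=3>>2=0, t=3&3=3
[1]->row 3·2+1=7  col g=0

7,0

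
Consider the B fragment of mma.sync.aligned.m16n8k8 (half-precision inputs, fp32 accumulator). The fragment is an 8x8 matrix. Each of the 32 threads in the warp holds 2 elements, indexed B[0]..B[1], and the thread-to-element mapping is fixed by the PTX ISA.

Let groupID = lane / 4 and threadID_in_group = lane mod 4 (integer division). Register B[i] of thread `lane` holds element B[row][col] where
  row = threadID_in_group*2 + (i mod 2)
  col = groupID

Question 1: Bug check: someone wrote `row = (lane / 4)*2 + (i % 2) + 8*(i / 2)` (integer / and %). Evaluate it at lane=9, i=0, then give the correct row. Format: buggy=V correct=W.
`(lane / 4)*2 + (i % 2) + 8*(i / 2)`[9,0]⇒4
L=9⇒gr=9>>2=2, th=9&3=1
[0]⇒row 1·2+0=2  col gr=2
row: 4 vs 2

buggy=4 correct=2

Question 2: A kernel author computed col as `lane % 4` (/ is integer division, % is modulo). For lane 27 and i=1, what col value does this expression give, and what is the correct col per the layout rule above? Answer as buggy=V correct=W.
buggy=3 correct=6

`lane % 4`[27,1]→3
lane 27: G=6 (27/4), T=3 (27%4)
i=1: r=3*2+1=7, c=G=6
col: 3 vs 6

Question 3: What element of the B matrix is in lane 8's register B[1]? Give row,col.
lane 8->8/4=2, 8 mod 4=0
i=1  r:2·0+1->1  c:2

1,2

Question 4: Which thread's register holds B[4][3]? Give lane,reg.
c=3⇒gr=3  r=4⇒th=2,odd=0
L=3*4+2=14  i=0=0

14,0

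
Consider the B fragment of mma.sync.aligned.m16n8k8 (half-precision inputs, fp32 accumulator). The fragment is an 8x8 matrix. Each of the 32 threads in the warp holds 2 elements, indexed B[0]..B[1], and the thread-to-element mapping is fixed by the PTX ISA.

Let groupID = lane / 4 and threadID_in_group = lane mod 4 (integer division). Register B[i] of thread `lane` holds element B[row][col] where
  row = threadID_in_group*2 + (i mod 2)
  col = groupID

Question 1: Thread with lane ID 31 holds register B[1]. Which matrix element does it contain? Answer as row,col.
7,7

lane 31: gr=7 (31/4), th=3 (31%4)
i=1: r=3*2+1=7, c=gr=7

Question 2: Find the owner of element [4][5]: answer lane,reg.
22,0

c=5⇒gr=5  r=4⇒th=2,odd=0
L=5*4+2=22  i=0=0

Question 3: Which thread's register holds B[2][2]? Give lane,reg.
9,0

c=2→G=2  r=2→T=1,p=0
L=2*4+1=9  i=0=0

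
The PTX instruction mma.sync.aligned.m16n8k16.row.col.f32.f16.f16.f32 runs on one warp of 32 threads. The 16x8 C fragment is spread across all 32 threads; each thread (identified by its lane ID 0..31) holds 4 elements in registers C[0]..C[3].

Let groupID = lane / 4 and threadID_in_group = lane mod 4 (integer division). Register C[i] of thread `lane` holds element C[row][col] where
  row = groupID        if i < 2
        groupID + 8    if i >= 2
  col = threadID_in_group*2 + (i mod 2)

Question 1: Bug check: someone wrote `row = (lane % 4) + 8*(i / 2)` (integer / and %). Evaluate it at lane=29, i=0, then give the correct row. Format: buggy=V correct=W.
`(lane % 4) + 8*(i / 2)`[29,0]->1
L=29->gid=29>>2=7, tid=29&3=1
[0]->row 7+0=7  col 1·2+0=2
row: 1 vs 7

buggy=1 correct=7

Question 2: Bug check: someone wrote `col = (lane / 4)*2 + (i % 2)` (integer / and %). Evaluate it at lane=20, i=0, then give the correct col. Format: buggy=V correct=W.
buggy=10 correct=0

`(lane / 4)*2 + (i % 2)`[20,0]->10
L=20->g=20>>2=5, t=20&3=0
[0]->row 5+0=5  col 0·2+0=0
col: 10 vs 0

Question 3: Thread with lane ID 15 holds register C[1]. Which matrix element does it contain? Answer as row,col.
3,7

lane 15⇒15/4=3, 15 mod 4=3
i=1  r:3+0⇒3  c:2·3+1⇒7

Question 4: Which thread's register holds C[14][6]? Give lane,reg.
r=14⇒gr=6,Rb=1  c=6⇒th=3,odd=0
L=6*4+3=27  i=1*2+0=2

27,2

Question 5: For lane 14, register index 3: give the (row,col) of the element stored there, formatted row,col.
11,5

lane 14->14/4=3, 14 mod 4=2
i=3  r:3+8->11  c:2·2+1->5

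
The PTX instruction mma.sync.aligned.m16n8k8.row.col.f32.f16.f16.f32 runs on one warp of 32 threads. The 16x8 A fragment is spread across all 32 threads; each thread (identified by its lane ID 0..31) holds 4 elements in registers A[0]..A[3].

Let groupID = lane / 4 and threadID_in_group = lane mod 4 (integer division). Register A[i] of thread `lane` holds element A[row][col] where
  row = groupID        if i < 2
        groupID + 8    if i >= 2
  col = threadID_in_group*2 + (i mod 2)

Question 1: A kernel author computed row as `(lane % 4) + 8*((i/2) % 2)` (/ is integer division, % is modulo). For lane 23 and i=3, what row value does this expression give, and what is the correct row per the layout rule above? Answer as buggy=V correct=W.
buggy=11 correct=13

`(lane % 4) + 8*((i/2) % 2)`[23,3]=>11
lane 23=>23/4=5, 23 mod 4=3
i=3  r:5+8=>13  c:2·3+1=>7
row: 11 vs 13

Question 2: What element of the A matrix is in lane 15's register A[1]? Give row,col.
L=15=>grp=15>>2=3, tig=15&3=3
[1]=>row 3+0=3  col 3·2+1=7

3,7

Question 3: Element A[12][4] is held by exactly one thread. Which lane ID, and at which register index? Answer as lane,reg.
r=12⇒gr=4,Rb=1  c=4⇒th=2,odd=0
L=4*4+2=18  i=1*2+0=2

18,2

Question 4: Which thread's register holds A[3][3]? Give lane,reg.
13,1

r:3=>grp=3,rB=0  c:3=>tig=1,lo=1
L=3*4+1=13  i=0*2+1=1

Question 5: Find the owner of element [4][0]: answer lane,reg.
16,0

r=4⇒gr=4,Rb=0  c=0⇒th=0,odd=0
L=4*4+0=16  i=0*2+0=0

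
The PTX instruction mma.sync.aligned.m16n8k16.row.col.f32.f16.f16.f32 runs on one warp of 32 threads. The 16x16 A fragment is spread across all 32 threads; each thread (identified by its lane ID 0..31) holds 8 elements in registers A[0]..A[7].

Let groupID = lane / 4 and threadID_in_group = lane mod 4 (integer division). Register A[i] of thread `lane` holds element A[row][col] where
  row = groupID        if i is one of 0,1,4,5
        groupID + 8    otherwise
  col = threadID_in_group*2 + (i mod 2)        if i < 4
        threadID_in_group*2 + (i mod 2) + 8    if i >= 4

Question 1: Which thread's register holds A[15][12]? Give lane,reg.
r=15->g=7,rb=1  c=12->cb=1,t=2,b0=0
L=7*4+2=30  i=1*4+1*2+0=6

30,6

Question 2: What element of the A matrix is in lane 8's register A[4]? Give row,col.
2,8

lane 8: gr=2 (8/4), th=0 (8%4)
i=4: r=2+0=2, c=0*2+0+8=8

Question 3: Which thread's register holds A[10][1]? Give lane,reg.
r:10=>grp=2,rB=1  c:1=>cB=0,tig=0,lo=1
L=2*4+0=8  i=0*4+1*2+1=3

8,3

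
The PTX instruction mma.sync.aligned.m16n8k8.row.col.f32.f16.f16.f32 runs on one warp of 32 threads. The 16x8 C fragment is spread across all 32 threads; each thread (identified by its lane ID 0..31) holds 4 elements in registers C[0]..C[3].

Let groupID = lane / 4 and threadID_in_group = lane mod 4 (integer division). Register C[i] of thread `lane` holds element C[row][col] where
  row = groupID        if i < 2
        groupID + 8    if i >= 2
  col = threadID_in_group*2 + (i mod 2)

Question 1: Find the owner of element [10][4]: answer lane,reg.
r=10→G=2,rhi=1  c=4→T=2,p=0
L=2*4+2=10  i=1*2+0=2

10,2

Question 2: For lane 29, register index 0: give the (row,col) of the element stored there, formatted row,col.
L=29⇒gr=29>>2=7, th=29&3=1
[0]⇒row 7+0=7  col 1·2+0=2

7,2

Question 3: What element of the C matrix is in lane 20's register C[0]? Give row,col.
5,0

lane 20: grp=5 (20/4), tig=0 (20%4)
i=0: r=5+0=5, c=0*2+0=0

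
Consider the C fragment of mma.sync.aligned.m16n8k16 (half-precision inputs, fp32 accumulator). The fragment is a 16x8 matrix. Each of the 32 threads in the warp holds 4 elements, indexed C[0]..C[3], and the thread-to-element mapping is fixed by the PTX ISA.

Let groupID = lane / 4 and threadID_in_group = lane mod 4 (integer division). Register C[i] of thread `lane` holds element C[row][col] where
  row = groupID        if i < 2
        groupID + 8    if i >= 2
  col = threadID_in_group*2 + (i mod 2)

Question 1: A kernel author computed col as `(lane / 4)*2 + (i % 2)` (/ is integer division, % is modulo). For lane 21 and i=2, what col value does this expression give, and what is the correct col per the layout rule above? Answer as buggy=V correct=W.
`(lane / 4)*2 + (i % 2)`[21,2]→10
L=21→G=21>>2=5, T=21&3=1
[2]→row 5+8=13  col 1·2+0=2
col: 10 vs 2

buggy=10 correct=2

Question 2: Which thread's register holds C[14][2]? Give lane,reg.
25,2

r: 14->gid=6,r8=1  c: 2->tid=1,i&1=0
L=6*4+1=25  i=1*2+0=2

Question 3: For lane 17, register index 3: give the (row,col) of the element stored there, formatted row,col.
12,3

lane 17: gid=4 (17/4), tid=1 (17%4)
i=3: r=4+8=12, c=1*2+1=3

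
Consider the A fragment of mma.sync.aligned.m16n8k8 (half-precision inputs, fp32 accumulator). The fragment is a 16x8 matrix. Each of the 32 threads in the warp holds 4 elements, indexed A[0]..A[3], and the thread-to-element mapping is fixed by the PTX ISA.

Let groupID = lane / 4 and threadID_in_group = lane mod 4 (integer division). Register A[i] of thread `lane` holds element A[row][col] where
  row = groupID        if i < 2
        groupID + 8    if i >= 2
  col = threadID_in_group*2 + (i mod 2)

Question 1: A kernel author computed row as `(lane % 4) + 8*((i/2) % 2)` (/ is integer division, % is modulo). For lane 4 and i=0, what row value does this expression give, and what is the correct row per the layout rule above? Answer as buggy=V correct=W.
`(lane % 4) + 8*((i/2) % 2)`[4,0]⇒0
L=4⇒gr=4>>2=1, th=4&3=0
[0]⇒row 1+0=1  col 0·2+0=0
row: 0 vs 1

buggy=0 correct=1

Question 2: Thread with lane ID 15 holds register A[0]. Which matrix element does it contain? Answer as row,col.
L=15⇒gr=15>>2=3, th=15&3=3
[0]⇒row 3+0=3  col 3·2+0=6

3,6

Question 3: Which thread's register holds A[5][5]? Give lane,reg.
r: 5->gid=5,r8=0  c: 5->tid=2,i&1=1
L=5*4+2=22  i=0*2+1=1

22,1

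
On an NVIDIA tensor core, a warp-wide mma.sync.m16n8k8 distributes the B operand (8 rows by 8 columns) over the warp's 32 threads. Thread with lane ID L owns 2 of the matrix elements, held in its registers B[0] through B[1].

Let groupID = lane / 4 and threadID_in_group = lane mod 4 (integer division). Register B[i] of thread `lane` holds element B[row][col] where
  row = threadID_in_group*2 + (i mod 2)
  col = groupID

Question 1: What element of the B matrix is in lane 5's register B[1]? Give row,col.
lane 5->5/4=1, 5 mod 4=1
i=1  r:2·1+1->3  c:1

3,1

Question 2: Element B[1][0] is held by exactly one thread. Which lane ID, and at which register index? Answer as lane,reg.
c=0→G=0  r=1→T=0,p=1
L=0*4+0=0  i=1=1

0,1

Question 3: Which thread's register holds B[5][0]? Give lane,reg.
2,1

c: 0->gid=0  r: 5->tid=2,i&1=1
L=0*4+2=2  i=1=1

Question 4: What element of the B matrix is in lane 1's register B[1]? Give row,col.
3,0

L=1⇒gr=1>>2=0, th=1&3=1
[1]⇒row 1·2+1=3  col gr=0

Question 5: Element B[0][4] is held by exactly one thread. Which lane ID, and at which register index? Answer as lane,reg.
c:4=>grp=4  r:0=>tig=0,lo=0
L=4*4+0=16  i=0=0

16,0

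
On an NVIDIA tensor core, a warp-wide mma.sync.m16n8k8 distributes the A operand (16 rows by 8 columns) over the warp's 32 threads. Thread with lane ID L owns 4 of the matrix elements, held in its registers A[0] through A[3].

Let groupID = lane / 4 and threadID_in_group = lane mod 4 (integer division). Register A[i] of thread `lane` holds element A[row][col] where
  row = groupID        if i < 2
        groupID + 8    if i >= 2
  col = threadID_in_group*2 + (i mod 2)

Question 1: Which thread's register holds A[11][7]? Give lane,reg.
r=11->g=3,rb=1  c=7->t=3,b0=1
L=3*4+3=15  i=1*2+1=3

15,3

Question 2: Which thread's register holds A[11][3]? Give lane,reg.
13,3

r: 11->gid=3,r8=1  c: 3->tid=1,i&1=1
L=3*4+1=13  i=1*2+1=3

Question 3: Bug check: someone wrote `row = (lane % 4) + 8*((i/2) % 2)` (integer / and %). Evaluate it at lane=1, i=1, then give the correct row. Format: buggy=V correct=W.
`(lane % 4) + 8*((i/2) % 2)`[1,1]->1
lane 1: g=0 (1/4), t=1 (1%4)
i=1: r=0+0=0, c=1*2+1=3
row: 1 vs 0

buggy=1 correct=0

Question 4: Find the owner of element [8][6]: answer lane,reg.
r=8->g=0,rb=1  c=6->t=3,b0=0
L=0*4+3=3  i=1*2+0=2

3,2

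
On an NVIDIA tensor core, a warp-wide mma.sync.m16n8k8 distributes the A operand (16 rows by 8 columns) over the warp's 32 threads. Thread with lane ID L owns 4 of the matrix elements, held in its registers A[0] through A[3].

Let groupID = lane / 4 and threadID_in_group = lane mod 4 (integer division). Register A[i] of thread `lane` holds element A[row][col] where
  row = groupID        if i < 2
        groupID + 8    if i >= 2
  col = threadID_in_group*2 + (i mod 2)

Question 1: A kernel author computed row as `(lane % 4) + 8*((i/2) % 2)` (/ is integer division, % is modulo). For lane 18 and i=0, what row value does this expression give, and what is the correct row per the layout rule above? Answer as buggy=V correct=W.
`(lane % 4) + 8*((i/2) % 2)`[18,0]⇒2
lane 18⇒18/4=4, 18 mod 4=2
i=0  r:4+0⇒4  c:2·2+0⇒4
row: 2 vs 4

buggy=2 correct=4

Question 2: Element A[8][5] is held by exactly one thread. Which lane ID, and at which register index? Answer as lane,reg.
2,3

r=8⇒gr=0,Rb=1  c=5⇒th=2,odd=1
L=0*4+2=2  i=1*2+1=3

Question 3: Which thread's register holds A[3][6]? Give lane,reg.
r=3→G=3,rhi=0  c=6→T=3,p=0
L=3*4+3=15  i=0*2+0=0

15,0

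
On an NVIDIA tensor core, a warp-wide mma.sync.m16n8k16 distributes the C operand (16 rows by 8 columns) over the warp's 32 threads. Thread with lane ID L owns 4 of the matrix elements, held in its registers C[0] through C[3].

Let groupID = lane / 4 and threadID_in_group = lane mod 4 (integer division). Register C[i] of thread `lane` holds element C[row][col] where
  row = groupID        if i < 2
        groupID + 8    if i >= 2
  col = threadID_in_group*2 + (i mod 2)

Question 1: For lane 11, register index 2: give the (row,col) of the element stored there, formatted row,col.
lane 11→11/4=2, 11 mod 4=3
i=2  r:2+8→10  c:2·3+0→6

10,6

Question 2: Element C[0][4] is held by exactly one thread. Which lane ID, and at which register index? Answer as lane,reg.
2,0

r=0->g=0,rb=0  c=4->t=2,b0=0
L=0*4+2=2  i=0*2+0=0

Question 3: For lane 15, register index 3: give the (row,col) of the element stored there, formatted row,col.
lane 15: g=3 (15/4), t=3 (15%4)
i=3: r=3+8=11, c=3*2+1=7

11,7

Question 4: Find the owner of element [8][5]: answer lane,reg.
r:8=>grp=0,rB=1  c:5=>tig=2,lo=1
L=0*4+2=2  i=1*2+1=3

2,3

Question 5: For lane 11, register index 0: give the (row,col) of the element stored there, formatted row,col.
lane 11: g=2 (11/4), t=3 (11%4)
i=0: r=2+0=2, c=3*2+0=6

2,6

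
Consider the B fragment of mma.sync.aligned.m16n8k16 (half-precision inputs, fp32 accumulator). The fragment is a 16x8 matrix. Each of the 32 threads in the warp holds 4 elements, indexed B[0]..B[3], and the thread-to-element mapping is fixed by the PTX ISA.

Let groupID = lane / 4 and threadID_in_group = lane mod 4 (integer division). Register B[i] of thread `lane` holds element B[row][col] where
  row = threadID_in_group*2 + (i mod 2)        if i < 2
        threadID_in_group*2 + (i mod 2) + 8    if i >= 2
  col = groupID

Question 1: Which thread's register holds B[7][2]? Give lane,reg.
c: 2->gid=2  r: 7->r8=0,tid=3,i&1=1
L=2*4+3=11  i=0*2+1=1

11,1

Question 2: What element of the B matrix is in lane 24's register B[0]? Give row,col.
0,6

lane 24→24/4=6, 24 mod 4=0
i=0  r:2·0+0+0→0  c:6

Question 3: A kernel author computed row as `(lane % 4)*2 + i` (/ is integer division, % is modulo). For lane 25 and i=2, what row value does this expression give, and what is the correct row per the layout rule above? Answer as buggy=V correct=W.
buggy=4 correct=10

`(lane % 4)*2 + i`[25,2]=>4
lane 25: grp=6 (25/4), tig=1 (25%4)
i=2: r=1*2+0+8=10, c=grp=6
row: 4 vs 10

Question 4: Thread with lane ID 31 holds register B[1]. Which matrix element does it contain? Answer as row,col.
7,7

L=31→G=31>>2=7, T=31&3=3
[1]→row 3·2+1+0=7  col G=7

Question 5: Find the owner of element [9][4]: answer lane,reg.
c=4⇒gr=4  r=9⇒Rb=1,th=0,odd=1
L=4*4+0=16  i=1*2+1=3

16,3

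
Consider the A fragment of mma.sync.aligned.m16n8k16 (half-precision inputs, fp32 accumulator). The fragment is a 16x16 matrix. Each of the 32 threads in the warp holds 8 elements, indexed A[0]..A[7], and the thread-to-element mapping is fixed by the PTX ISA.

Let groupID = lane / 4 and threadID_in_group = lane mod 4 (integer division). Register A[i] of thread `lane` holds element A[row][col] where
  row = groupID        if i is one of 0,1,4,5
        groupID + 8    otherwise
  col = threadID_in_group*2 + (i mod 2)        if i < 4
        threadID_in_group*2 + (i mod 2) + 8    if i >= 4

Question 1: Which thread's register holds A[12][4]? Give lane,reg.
r=12⇒gr=4,Rb=1  c=4⇒Cb=0,th=2,odd=0
L=4*4+2=18  i=0*4+1*2+0=2

18,2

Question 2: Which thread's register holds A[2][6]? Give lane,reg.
r=2->g=2,rb=0  c=6->cb=0,t=3,b0=0
L=2*4+3=11  i=0*4+0*2+0=0

11,0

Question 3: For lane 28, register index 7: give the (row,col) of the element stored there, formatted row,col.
lane 28=>28/4=7, 28 mod 4=0
i=7  r:7+8=>15  c:2·0+1+8=>9

15,9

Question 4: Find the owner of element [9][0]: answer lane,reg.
r:9=>grp=1,rB=1  c:0=>cB=0,tig=0,lo=0
L=1*4+0=4  i=0*4+1*2+0=2

4,2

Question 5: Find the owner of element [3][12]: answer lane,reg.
14,4

r: 3->gid=3,r8=0  c: 12->c8=1,tid=2,i&1=0
L=3*4+2=14  i=1*4+0*2+0=4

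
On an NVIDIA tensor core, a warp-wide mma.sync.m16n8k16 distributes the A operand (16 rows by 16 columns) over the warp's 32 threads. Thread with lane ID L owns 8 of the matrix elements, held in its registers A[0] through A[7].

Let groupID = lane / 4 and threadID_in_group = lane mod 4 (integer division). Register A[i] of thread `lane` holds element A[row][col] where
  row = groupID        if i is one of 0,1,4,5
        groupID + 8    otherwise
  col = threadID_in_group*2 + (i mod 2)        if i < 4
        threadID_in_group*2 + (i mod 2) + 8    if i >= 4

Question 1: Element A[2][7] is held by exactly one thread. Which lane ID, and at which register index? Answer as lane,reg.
r=2⇒gr=2,Rb=0  c=7⇒Cb=0,th=3,odd=1
L=2*4+3=11  i=0*4+0*2+1=1

11,1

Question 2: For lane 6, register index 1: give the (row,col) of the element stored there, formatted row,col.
6: grp=1,tig=2
[1] (1+0,2*2+1+0) = (1,5)

1,5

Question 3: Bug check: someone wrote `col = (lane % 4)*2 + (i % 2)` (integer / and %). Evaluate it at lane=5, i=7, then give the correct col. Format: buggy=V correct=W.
`(lane % 4)*2 + (i % 2)`[5,7]⇒3
lane 5: gr=1 (5/4), th=1 (5%4)
i=7: r=1+8=9, c=1*2+1+8=11
col: 3 vs 11

buggy=3 correct=11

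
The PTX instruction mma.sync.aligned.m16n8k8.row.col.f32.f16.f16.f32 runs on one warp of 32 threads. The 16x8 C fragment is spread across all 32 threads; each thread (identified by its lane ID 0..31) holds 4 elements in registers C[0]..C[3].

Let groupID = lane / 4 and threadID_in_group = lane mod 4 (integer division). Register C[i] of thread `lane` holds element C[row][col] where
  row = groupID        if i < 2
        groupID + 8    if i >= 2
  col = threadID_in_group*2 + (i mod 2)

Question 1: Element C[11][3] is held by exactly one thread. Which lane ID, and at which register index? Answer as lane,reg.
r=11→G=3,rhi=1  c=3→T=1,p=1
L=3*4+1=13  i=1*2+1=3

13,3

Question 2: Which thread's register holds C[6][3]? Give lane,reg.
25,1

r=6->g=6,rb=0  c=3->t=1,b0=1
L=6*4+1=25  i=0*2+1=1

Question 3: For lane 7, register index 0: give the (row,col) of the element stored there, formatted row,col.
1,6

lane 7->7/4=1, 7 mod 4=3
i=0  r:1+0->1  c:2·3+0->6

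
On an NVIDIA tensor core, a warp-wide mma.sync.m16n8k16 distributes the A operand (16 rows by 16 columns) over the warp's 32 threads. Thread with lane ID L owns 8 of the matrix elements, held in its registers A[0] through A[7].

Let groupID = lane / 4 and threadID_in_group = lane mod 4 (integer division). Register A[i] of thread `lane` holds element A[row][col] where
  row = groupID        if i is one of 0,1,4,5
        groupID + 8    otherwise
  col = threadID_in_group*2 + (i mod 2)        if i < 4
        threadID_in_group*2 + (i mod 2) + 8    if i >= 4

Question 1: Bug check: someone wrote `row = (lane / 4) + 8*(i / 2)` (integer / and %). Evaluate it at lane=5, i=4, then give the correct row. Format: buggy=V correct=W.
`(lane / 4) + 8*(i / 2)`[5,4]->17
5: gid=1,tid=1
[4] (1+0,1*2+0+8) = (1,10)
row: 17 vs 1

buggy=17 correct=1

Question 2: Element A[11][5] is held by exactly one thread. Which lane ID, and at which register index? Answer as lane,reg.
14,3

r: 11->gid=3,r8=1  c: 5->c8=0,tid=2,i&1=1
L=3*4+2=14  i=0*4+1*2+1=3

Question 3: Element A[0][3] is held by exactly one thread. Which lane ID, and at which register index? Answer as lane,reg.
r=0→G=0,rhi=0  c=3→chi=0,T=1,p=1
L=0*4+1=1  i=0*4+0*2+1=1

1,1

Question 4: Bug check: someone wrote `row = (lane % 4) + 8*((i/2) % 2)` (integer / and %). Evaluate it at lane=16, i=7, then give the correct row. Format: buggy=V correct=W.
`(lane % 4) + 8*((i/2) % 2)`[16,7]=>8
L=16=>grp=16>>2=4, tig=16&3=0
[7]=>row 4+8=12  col 0·2+1+8=9
row: 8 vs 12

buggy=8 correct=12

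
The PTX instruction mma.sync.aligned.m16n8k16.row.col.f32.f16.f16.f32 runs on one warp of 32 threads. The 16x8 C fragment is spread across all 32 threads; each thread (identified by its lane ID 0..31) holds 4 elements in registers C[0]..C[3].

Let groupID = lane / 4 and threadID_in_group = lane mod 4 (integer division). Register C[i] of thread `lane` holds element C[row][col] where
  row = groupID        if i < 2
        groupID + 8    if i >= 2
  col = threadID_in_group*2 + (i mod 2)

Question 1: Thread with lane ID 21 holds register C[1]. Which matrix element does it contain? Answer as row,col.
5,3

21: grp=5,tig=1
[1] (5+0,1*2+1) = (5,3)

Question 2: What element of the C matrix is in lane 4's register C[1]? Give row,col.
1,1

lane 4=>4/4=1, 4 mod 4=0
i=1  r:1+0=>1  c:2·0+1=>1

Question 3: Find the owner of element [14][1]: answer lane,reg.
r: 14->gid=6,r8=1  c: 1->tid=0,i&1=1
L=6*4+0=24  i=1*2+1=3

24,3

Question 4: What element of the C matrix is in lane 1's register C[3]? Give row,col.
8,3

1: G=0,T=1
[3] (0+8,1*2+1) = (8,3)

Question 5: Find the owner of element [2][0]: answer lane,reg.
r=2→G=2,rhi=0  c=0→T=0,p=0
L=2*4+0=8  i=0*2+0=0

8,0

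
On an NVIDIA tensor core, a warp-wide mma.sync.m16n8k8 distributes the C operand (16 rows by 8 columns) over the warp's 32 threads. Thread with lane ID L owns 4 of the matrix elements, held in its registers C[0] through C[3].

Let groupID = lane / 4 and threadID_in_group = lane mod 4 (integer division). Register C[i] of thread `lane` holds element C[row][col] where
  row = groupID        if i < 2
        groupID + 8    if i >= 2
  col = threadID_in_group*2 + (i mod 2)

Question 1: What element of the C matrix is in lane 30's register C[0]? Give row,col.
lane 30: G=7 (30/4), T=2 (30%4)
i=0: r=7+0=7, c=2*2+0=4

7,4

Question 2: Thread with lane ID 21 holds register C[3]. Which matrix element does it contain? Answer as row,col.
13,3

lane 21->21/4=5, 21 mod 4=1
i=3  r:5+8->13  c:2·1+1->3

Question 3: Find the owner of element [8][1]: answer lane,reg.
r=8→G=0,rhi=1  c=1→T=0,p=1
L=0*4+0=0  i=1*2+1=3

0,3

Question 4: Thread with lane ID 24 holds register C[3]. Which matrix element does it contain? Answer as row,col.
lane 24->24/4=6, 24 mod 4=0
i=3  r:6+8->14  c:2·0+1->1

14,1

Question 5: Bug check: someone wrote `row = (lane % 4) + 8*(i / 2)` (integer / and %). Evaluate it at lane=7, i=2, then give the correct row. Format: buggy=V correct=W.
buggy=11 correct=9

`(lane % 4) + 8*(i / 2)`[7,2]⇒11
lane 7: gr=1 (7/4), th=3 (7%4)
i=2: r=1+8=9, c=3*2+0=6
row: 11 vs 9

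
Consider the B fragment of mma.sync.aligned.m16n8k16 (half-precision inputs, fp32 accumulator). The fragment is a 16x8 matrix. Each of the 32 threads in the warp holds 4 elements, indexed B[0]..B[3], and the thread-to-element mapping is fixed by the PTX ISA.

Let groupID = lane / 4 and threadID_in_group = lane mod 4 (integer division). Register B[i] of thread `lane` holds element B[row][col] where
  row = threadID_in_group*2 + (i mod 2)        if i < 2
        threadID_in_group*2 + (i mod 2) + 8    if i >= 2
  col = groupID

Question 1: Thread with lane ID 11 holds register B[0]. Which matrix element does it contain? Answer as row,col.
L=11→G=11>>2=2, T=11&3=3
[0]→row 3·2+0+0=6  col G=2

6,2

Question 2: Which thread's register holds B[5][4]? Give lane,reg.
18,1

c: 4->gid=4  r: 5->r8=0,tid=2,i&1=1
L=4*4+2=18  i=0*2+1=1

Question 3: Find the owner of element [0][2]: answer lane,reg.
8,0

c=2⇒gr=2  r=0⇒Rb=0,th=0,odd=0
L=2*4+0=8  i=0*2+0=0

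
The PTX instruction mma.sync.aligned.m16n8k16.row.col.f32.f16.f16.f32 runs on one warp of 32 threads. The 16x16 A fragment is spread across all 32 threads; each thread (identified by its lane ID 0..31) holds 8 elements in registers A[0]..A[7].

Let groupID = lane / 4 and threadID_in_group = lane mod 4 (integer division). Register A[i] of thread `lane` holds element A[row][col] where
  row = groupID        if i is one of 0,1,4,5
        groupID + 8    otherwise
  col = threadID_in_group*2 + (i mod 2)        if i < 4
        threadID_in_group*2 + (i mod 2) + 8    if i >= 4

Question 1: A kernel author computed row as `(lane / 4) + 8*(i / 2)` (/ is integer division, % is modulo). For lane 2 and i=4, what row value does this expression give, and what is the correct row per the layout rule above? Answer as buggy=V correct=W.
buggy=16 correct=0

`(lane / 4) + 8*(i / 2)`[2,4]->16
lane 2->2/4=0, 2 mod 4=2
i=4  r:0+0->0  c:2·2+0+8->12
row: 16 vs 0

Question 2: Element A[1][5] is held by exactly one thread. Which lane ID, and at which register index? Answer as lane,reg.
r: 1->gid=1,r8=0  c: 5->c8=0,tid=2,i&1=1
L=1*4+2=6  i=0*4+0*2+1=1

6,1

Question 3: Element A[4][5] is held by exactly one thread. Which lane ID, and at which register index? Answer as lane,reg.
r=4⇒gr=4,Rb=0  c=5⇒Cb=0,th=2,odd=1
L=4*4+2=18  i=0*4+0*2+1=1

18,1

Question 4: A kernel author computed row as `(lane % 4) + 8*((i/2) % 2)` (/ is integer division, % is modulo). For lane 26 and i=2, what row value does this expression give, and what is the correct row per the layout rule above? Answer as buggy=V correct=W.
buggy=10 correct=14

`(lane % 4) + 8*((i/2) % 2)`[26,2]=>10
lane 26: grp=6 (26/4), tig=2 (26%4)
i=2: r=6+8=14, c=2*2+0+0=4
row: 10 vs 14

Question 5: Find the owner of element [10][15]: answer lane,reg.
r=10→G=2,rhi=1  c=15→chi=1,T=3,p=1
L=2*4+3=11  i=1*4+1*2+1=7

11,7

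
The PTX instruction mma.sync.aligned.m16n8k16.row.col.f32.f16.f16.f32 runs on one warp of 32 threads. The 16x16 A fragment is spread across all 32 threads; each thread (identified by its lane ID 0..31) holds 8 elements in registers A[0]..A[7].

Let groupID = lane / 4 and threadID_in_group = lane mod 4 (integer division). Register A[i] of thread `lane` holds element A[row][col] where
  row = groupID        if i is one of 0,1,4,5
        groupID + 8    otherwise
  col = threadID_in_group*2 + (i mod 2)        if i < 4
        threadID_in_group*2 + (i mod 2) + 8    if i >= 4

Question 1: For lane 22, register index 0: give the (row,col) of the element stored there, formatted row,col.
5,4

lane 22->22/4=5, 22 mod 4=2
i=0  r:5+0->5  c:2·2+0+0->4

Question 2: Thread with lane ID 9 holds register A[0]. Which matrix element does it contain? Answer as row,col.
2,2

lane 9: G=2 (9/4), T=1 (9%4)
i=0: r=2+0=2, c=1*2+0+0=2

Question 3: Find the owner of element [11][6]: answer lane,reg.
r=11->g=3,rb=1  c=6->cb=0,t=3,b0=0
L=3*4+3=15  i=0*4+1*2+0=2

15,2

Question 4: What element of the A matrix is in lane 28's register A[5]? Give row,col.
L=28=>grp=28>>2=7, tig=28&3=0
[5]=>row 7+0=7  col 0·2+1+8=9

7,9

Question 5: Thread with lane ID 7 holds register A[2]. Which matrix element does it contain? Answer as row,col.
7: g=1,t=3
[2] (1+8,3*2+0+0) = (9,6)

9,6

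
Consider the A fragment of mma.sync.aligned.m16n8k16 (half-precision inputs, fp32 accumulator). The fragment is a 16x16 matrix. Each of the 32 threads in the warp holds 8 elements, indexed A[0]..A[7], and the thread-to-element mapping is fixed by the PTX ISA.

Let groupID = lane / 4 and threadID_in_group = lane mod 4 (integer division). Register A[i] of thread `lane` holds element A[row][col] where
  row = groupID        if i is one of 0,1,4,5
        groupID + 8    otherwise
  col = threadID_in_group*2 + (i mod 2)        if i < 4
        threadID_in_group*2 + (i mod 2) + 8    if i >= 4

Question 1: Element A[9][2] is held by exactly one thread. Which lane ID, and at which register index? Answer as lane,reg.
r:9=>grp=1,rB=1  c:2=>cB=0,tig=1,lo=0
L=1*4+1=5  i=0*4+1*2+0=2

5,2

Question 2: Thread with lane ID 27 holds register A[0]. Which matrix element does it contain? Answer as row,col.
27: gid=6,tid=3
[0] (6+0,3*2+0+0) = (6,6)

6,6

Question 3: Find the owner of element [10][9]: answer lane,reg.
r: 10->gid=2,r8=1  c: 9->c8=1,tid=0,i&1=1
L=2*4+0=8  i=1*4+1*2+1=7

8,7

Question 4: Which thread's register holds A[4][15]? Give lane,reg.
r:4=>grp=4,rB=0  c:15=>cB=1,tig=3,lo=1
L=4*4+3=19  i=1*4+0*2+1=5

19,5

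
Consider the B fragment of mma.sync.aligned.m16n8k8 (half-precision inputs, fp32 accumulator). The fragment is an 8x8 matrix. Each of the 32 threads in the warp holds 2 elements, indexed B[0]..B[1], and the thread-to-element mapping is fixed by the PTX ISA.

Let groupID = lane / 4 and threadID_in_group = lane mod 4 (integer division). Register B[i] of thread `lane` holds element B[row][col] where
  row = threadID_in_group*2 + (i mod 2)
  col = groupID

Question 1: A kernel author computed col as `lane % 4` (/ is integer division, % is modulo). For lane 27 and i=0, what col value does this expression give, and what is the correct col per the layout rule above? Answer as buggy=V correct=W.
buggy=3 correct=6

`lane % 4`[27,0]→3
L=27→G=27>>2=6, T=27&3=3
[0]→row 3·2+0=6  col G=6
col: 3 vs 6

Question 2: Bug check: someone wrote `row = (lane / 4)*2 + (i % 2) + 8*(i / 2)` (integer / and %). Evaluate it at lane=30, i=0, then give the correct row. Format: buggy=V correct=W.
`(lane / 4)*2 + (i % 2) + 8*(i / 2)`[30,0]⇒14
lane 30⇒30/4=7, 30 mod 4=2
i=0  r:2·2+0⇒4  c:7
row: 14 vs 4

buggy=14 correct=4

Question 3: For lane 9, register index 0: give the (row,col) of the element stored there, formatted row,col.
2,2

lane 9: G=2 (9/4), T=1 (9%4)
i=0: r=1*2+0=2, c=G=2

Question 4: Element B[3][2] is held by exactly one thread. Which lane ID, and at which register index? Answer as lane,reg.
9,1

c:2=>grp=2  r:3=>tig=1,lo=1
L=2*4+1=9  i=1=1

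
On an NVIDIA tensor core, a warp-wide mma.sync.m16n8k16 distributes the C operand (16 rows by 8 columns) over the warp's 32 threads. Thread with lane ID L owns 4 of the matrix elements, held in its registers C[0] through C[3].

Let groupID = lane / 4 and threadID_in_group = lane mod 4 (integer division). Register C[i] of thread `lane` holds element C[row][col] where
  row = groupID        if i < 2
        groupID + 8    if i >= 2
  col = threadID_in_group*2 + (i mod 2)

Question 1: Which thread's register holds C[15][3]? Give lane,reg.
r:15=>grp=7,rB=1  c:3=>tig=1,lo=1
L=7*4+1=29  i=1*2+1=3

29,3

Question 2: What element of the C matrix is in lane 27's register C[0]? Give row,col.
lane 27: G=6 (27/4), T=3 (27%4)
i=0: r=6+0=6, c=3*2+0=6

6,6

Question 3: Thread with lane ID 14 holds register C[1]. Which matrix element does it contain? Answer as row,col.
3,5

lane 14: gid=3 (14/4), tid=2 (14%4)
i=1: r=3+0=3, c=2*2+1=5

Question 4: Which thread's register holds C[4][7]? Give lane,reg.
19,1

r=4→G=4,rhi=0  c=7→T=3,p=1
L=4*4+3=19  i=0*2+1=1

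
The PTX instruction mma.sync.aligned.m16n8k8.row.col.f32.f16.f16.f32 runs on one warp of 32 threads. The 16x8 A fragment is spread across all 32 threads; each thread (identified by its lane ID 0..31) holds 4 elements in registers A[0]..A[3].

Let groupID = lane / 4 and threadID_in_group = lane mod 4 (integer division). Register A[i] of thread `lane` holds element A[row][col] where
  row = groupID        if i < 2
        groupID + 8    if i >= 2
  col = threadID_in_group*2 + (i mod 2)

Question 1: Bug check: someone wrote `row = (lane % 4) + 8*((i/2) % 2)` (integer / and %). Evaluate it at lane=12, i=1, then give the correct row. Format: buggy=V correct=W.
`(lane % 4) + 8*((i/2) % 2)`[12,1]→0
L=12→G=12>>2=3, T=12&3=0
[1]→row 3+0=3  col 0·2+1=1
row: 0 vs 3

buggy=0 correct=3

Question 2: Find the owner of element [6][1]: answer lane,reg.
r=6⇒gr=6,Rb=0  c=1⇒th=0,odd=1
L=6*4+0=24  i=0*2+1=1

24,1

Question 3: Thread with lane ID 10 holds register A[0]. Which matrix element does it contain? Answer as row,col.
lane 10->10/4=2, 10 mod 4=2
i=0  r:2+0->2  c:2·2+0->4

2,4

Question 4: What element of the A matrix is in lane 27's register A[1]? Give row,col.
6,7

L=27=>grp=27>>2=6, tig=27&3=3
[1]=>row 6+0=6  col 3·2+1=7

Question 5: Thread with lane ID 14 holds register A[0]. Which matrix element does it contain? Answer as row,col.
3,4

lane 14->14/4=3, 14 mod 4=2
i=0  r:3+0->3  c:2·2+0->4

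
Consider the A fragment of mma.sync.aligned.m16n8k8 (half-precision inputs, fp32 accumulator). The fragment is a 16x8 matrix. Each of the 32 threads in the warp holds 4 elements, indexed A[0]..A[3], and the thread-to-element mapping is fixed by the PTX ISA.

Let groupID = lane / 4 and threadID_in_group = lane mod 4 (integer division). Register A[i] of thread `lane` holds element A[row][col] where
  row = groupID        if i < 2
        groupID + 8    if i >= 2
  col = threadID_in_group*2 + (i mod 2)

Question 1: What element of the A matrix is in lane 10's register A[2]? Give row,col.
10,4

lane 10: gid=2 (10/4), tid=2 (10%4)
i=2: r=2+8=10, c=2*2+0=4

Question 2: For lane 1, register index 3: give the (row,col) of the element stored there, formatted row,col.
8,3

lane 1: gid=0 (1/4), tid=1 (1%4)
i=3: r=0+8=8, c=1*2+1=3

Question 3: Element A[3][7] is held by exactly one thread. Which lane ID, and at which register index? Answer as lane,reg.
r=3->g=3,rb=0  c=7->t=3,b0=1
L=3*4+3=15  i=0*2+1=1

15,1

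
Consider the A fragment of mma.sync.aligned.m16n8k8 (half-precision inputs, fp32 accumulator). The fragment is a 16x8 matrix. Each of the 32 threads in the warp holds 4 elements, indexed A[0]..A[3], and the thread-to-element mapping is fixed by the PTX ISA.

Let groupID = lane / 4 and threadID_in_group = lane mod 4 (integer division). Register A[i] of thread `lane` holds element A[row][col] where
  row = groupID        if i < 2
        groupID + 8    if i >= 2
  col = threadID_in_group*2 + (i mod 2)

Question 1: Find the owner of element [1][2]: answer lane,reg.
5,0

r=1->g=1,rb=0  c=2->t=1,b0=0
L=1*4+1=5  i=0*2+0=0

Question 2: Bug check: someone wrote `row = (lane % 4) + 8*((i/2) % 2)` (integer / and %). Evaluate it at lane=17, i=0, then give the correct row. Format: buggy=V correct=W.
buggy=1 correct=4

`(lane % 4) + 8*((i/2) % 2)`[17,0]=>1
L=17=>grp=17>>2=4, tig=17&3=1
[0]=>row 4+0=4  col 1·2+0=2
row: 1 vs 4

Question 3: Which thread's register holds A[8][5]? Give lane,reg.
r=8→G=0,rhi=1  c=5→T=2,p=1
L=0*4+2=2  i=1*2+1=3

2,3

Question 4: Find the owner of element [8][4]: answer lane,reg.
r: 8->gid=0,r8=1  c: 4->tid=2,i&1=0
L=0*4+2=2  i=1*2+0=2

2,2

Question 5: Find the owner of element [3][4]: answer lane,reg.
r=3→G=3,rhi=0  c=4→T=2,p=0
L=3*4+2=14  i=0*2+0=0

14,0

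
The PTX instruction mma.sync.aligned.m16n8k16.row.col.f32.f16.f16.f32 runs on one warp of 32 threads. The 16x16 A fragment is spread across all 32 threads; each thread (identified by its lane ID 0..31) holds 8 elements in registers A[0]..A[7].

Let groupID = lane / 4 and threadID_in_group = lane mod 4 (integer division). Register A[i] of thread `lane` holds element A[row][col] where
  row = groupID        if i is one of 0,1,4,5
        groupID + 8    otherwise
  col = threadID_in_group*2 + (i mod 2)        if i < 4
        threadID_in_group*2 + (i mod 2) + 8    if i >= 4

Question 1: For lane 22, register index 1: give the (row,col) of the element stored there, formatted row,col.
lane 22: g=5 (22/4), t=2 (22%4)
i=1: r=5+0=5, c=2*2+1+0=5

5,5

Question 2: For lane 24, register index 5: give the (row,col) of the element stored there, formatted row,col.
L=24->gid=24>>2=6, tid=24&3=0
[5]->row 6+0=6  col 0·2+1+8=9

6,9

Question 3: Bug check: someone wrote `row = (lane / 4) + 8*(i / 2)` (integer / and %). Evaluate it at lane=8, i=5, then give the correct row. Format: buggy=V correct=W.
`(lane / 4) + 8*(i / 2)`[8,5]->18
lane 8->8/4=2, 8 mod 4=0
i=5  r:2+0->2  c:2·0+1+8->9
row: 18 vs 2

buggy=18 correct=2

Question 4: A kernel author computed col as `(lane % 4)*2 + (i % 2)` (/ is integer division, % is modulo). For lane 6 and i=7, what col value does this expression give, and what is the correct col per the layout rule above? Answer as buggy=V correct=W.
`(lane % 4)*2 + (i % 2)`[6,7]=>5
lane 6: grp=1 (6/4), tig=2 (6%4)
i=7: r=1+8=9, c=2*2+1+8=13
col: 5 vs 13

buggy=5 correct=13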